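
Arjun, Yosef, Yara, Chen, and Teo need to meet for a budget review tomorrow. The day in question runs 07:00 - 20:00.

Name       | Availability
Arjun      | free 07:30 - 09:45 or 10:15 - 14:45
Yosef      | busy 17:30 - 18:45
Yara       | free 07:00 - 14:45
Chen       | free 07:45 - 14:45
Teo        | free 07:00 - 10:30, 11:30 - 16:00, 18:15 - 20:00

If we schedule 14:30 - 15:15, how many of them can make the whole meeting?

2

Arjun free: 07:30-09:45, 10:15-14:45.
Yosef free: 07:00-17:30, 18:45-20:00 (invert busy blocks within the working day).
Yara free: 07:00-14:45.
Chen free: 07:45-14:45.
Teo free: 07:00-10:30, 11:30-16:00, 18:15-20:00.
Yosef and Teo can make the full 14:30-15:15 slot — that's 2.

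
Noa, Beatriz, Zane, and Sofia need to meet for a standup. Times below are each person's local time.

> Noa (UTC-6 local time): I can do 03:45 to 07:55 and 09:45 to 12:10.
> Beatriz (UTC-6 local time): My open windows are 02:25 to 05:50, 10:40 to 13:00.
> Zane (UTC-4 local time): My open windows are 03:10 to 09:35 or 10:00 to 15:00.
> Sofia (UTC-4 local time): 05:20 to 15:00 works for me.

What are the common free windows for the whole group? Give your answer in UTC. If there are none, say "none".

Noa in UTC: 09:45-13:55, 15:45-18:10 (add 6h to convert from UTC-6).
Beatriz in UTC: 08:25-11:50, 16:40-19:00 (add 6h to convert from UTC-6).
Zane in UTC: 07:10-13:35, 14:00-19:00 (add 4h to convert from UTC-4).
Sofia in UTC: 09:20-19:00 (add 4h to convert from UTC-4).
Noa ∩ Beatriz: 09:45-11:50, 16:40-18:10.
Noa ∩ Beatriz ∩ Zane: 09:45-11:50, 16:40-18:10.
Noa ∩ Beatriz ∩ Zane ∩ Sofia: 09:45-11:50, 16:40-18:10.

09:45-11:50, 16:40-18:10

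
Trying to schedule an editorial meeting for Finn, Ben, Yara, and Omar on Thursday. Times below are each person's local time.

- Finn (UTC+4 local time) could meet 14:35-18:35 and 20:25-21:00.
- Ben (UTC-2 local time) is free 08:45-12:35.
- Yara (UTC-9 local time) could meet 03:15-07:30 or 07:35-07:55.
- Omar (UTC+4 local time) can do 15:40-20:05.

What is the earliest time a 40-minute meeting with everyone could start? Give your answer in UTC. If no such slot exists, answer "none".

Finn in UTC: 10:35-14:35, 16:25-17:00 (subtract 4h to convert from UTC+4).
Ben in UTC: 10:45-14:35 (add 2h to convert from UTC-2).
Yara in UTC: 12:15-16:30, 16:35-16:55 (add 9h to convert from UTC-9).
Omar in UTC: 11:40-16:05 (subtract 4h to convert from UTC+4).
Finn ∩ Ben: 10:45-14:35.
Finn ∩ Ben ∩ Yara: 12:15-14:35.
Finn ∩ Ben ∩ Yara ∩ Omar: 12:15-14:35.
Those are the intersection windows.
The first common window of at least 40 minutes is 12:15-14:35, so the earliest start is 12:15.

12:15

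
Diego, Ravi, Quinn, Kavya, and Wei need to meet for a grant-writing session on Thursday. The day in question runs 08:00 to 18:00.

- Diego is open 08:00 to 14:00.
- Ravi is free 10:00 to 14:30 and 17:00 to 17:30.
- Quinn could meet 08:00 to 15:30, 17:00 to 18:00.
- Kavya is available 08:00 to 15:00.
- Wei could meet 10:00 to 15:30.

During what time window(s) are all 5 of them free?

10:00-14:00

Diego ∩ Ravi: 10:00-14:00.
Diego ∩ Ravi ∩ Quinn: 10:00-14:00.
Diego ∩ Ravi ∩ Quinn ∩ Kavya: 10:00-14:00.
Diego ∩ Ravi ∩ Quinn ∩ Kavya ∩ Wei: 10:00-14:00.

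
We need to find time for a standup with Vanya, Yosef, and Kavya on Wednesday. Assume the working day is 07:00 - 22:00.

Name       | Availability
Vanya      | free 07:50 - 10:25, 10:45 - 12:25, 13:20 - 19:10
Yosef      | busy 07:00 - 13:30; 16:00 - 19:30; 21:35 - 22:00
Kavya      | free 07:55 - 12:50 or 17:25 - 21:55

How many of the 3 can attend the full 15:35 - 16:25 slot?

1

Vanya free: 07:50-10:25, 10:45-12:25, 13:20-19:10.
Yosef free: 13:30-16:00, 19:30-21:35 (invert busy blocks within the working day).
Kavya free: 07:55-12:50, 17:25-21:55.
Vanya can make the full 15:35-16:25 slot — that's 1.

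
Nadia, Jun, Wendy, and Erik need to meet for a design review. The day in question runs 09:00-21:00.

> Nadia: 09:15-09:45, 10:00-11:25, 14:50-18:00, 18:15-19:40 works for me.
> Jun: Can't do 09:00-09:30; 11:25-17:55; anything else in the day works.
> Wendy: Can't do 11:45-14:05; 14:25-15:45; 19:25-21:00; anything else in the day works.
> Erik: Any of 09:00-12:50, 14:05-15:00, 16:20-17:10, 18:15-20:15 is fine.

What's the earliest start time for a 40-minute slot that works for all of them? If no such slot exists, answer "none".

10:00

Nadia free: 09:15-09:45, 10:00-11:25, 14:50-18:00, 18:15-19:40.
Jun free: 09:30-11:25, 17:55-21:00 (invert busy blocks within the working day).
Wendy free: 09:00-11:45, 14:05-14:25, 15:45-19:25 (invert busy blocks within the working day).
Erik free: 09:00-12:50, 14:05-15:00, 16:20-17:10, 18:15-20:15.
Nadia ∩ Jun: 09:30-09:45, 10:00-11:25, 17:55-18:00, 18:15-19:40.
Nadia ∩ Jun ∩ Wendy: 09:30-09:45, 10:00-11:25, 17:55-18:00, 18:15-19:25.
Nadia ∩ Jun ∩ Wendy ∩ Erik: 09:30-09:45, 10:00-11:25, 18:15-19:25.
The first common window of at least 40 minutes is 10:00-11:25, so the earliest start is 10:00.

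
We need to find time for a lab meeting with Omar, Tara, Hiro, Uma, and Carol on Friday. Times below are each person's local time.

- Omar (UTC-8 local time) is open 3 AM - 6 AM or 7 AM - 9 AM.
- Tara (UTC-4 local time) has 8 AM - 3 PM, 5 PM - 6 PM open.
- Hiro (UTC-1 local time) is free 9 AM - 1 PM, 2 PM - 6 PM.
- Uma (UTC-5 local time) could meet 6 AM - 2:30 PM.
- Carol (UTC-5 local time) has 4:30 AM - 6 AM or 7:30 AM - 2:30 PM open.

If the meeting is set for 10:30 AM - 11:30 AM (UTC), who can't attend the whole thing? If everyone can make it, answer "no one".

Carol, Omar, Tara, Uma

Omar in UTC: 11:00-14:00, 15:00-17:00 (add 8h to convert from UTC-8).
Tara in UTC: 12:00-19:00, 21:00-22:00 (add 4h to convert from UTC-4).
Hiro in UTC: 10:00-14:00, 15:00-19:00 (add 1h to convert from UTC-1).
Uma in UTC: 11:00-19:30 (add 5h to convert from UTC-5).
Carol in UTC: 09:30-11:00, 12:30-19:30 (add 5h to convert from UTC-5).
Omar: not fully free for 10:30-11:30. Tara: not fully free for 10:30-11:30. Hiro: free for 10:30-11:30. Uma: not fully free for 10:30-11:30. Carol: not fully free for 10:30-11:30.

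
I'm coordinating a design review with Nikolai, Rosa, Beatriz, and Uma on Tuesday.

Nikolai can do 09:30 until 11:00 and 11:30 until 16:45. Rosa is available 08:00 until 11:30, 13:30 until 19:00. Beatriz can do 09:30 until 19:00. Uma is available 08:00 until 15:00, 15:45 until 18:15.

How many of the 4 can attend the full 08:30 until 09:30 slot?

2

Rosa and Uma can make the full 08:30-09:30 slot — that's 2.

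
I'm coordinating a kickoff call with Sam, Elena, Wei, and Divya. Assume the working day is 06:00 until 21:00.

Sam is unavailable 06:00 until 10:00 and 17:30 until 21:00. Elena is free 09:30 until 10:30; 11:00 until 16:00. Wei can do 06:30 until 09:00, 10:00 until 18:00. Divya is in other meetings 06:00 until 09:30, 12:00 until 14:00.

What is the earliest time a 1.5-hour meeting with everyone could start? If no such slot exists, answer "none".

Sam free: 10:00-17:30 (invert busy blocks within the working day).
Elena free: 09:30-10:30, 11:00-16:00.
Wei free: 06:30-09:00, 10:00-18:00.
Divya free: 09:30-12:00, 14:00-21:00 (invert busy blocks within the working day).
Sam ∩ Elena: 10:00-10:30, 11:00-16:00.
Sam ∩ Elena ∩ Wei: 10:00-10:30, 11:00-16:00.
Sam ∩ Elena ∩ Wei ∩ Divya: 10:00-10:30, 11:00-12:00, 14:00-16:00.
The first common window of at least 90 minutes is 14:00-16:00, so the earliest start is 14:00.

14:00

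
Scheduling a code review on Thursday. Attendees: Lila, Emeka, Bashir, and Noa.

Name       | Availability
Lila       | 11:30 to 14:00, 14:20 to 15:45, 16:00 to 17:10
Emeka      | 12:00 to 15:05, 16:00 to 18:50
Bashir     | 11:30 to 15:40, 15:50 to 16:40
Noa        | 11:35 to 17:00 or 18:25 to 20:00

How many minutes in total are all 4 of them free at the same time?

205

Lila ∩ Emeka: 12:00-14:00, 14:20-15:05, 16:00-17:10.
Lila ∩ Emeka ∩ Bashir: 12:00-14:00, 14:20-15:05, 16:00-16:40.
Lila ∩ Emeka ∩ Bashir ∩ Noa: 12:00-14:00, 14:20-15:05, 16:00-16:40.
Summing the common windows: 120 + 45 + 40 = 205 minutes.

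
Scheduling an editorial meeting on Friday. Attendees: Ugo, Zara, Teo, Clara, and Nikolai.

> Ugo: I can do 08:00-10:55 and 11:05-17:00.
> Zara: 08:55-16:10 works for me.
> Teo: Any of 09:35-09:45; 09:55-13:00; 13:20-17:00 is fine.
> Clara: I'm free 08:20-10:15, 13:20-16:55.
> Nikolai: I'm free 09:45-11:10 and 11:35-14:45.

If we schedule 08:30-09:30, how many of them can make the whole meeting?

Ugo and Clara can make the full 08:30-09:30 slot — that's 2.

2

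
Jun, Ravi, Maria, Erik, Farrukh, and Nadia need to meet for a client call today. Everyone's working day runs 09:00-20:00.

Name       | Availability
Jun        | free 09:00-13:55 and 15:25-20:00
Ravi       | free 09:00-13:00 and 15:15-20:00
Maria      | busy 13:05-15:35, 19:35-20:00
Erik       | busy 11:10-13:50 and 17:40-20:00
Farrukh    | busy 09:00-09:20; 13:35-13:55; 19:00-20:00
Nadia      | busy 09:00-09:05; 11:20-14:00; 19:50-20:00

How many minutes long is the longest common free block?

Jun free: 09:00-13:55, 15:25-20:00.
Ravi free: 09:00-13:00, 15:15-20:00.
Maria free: 09:00-13:05, 15:35-19:35 (invert busy blocks within the working day).
Erik free: 09:00-11:10, 13:50-17:40 (invert busy blocks within the working day).
Farrukh free: 09:20-13:35, 13:55-19:00 (invert busy blocks within the working day).
Nadia free: 09:05-11:20, 14:00-19:50 (invert busy blocks within the working day).
Jun ∩ Ravi: 09:00-13:00, 15:25-20:00.
Jun ∩ Ravi ∩ Maria: 09:00-13:00, 15:35-19:35.
Jun ∩ Ravi ∩ Maria ∩ Erik: 09:00-11:10, 15:35-17:40.
Jun ∩ Ravi ∩ Maria ∩ Erik ∩ Farrukh: 09:20-11:10, 15:35-17:40.
Jun ∩ Ravi ∩ Maria ∩ Erik ∩ Farrukh ∩ Nadia: 09:20-11:10, 15:35-17:40.
The longest is 15:35-17:40 at 125 minutes.

125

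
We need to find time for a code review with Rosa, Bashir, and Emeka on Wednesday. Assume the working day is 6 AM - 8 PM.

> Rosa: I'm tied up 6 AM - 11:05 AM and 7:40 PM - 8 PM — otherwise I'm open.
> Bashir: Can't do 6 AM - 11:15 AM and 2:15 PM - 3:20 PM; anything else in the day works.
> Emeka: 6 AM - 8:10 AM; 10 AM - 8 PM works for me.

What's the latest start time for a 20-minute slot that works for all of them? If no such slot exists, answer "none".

19:20

Rosa free: 11:05-19:40 (invert busy blocks within the working day).
Bashir free: 11:15-14:15, 15:20-20:00 (invert busy blocks within the working day).
Emeka free: 06:00-08:10, 10:00-20:00.
Rosa ∩ Bashir: 11:15-14:15, 15:20-19:40.
Rosa ∩ Bashir ∩ Emeka: 11:15-14:15, 15:20-19:40.
Those are the intersection windows.
The last common window of at least 20 minutes is 15:20-19:40; a 20-minute meeting can start as late as 19:20 and still end by 19:40.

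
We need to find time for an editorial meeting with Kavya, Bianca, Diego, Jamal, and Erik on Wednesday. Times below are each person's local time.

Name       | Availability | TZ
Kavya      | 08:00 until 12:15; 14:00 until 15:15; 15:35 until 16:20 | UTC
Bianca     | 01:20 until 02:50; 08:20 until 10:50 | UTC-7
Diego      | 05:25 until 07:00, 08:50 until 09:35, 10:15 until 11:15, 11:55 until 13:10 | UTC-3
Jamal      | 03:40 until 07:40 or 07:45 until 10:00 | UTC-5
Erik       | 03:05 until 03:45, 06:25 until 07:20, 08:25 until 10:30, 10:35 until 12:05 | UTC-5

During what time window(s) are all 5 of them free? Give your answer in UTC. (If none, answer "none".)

08:40-08:45

Kavya in UTC: 08:00-12:15, 14:00-15:15, 15:35-16:20.
Bianca in UTC: 08:20-09:50, 15:20-17:50 (add 7h to convert from UTC-7).
Diego in UTC: 08:25-10:00, 11:50-12:35, 13:15-14:15, 14:55-16:10 (add 3h to convert from UTC-3).
Jamal in UTC: 08:40-12:40, 12:45-15:00 (add 5h to convert from UTC-5).
Erik in UTC: 08:05-08:45, 11:25-12:20, 13:25-15:30, 15:35-17:05 (add 5h to convert from UTC-5).
Kavya ∩ Bianca: 08:20-09:50, 15:35-16:20.
Kavya ∩ Bianca ∩ Diego: 08:25-09:50, 15:35-16:10.
Kavya ∩ Bianca ∩ Diego ∩ Jamal: 08:40-09:50.
Kavya ∩ Bianca ∩ Diego ∩ Jamal ∩ Erik: 08:40-08:45.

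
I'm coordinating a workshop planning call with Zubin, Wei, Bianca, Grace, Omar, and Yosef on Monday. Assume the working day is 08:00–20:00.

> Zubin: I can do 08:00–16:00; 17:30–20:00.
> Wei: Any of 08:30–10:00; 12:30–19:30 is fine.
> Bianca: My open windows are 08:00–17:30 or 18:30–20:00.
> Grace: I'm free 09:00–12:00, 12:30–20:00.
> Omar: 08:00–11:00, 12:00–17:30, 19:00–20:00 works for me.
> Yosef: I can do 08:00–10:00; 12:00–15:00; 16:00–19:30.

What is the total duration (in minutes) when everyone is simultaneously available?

240

Zubin ∩ Wei: 08:30-10:00, 12:30-16:00, 17:30-19:30.
Zubin ∩ Wei ∩ Bianca: 08:30-10:00, 12:30-16:00, 18:30-19:30.
Zubin ∩ Wei ∩ Bianca ∩ Grace: 09:00-10:00, 12:30-16:00, 18:30-19:30.
Zubin ∩ Wei ∩ Bianca ∩ Grace ∩ Omar: 09:00-10:00, 12:30-16:00, 19:00-19:30.
Zubin ∩ Wei ∩ Bianca ∩ Grace ∩ Omar ∩ Yosef: 09:00-10:00, 12:30-15:00, 19:00-19:30.
Summing the common windows: 60 + 150 + 30 = 240 minutes.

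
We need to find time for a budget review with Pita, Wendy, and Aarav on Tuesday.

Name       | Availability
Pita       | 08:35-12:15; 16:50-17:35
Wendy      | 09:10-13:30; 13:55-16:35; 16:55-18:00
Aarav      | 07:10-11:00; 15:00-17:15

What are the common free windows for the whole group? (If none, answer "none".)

09:10-11:00, 16:55-17:15

Pita ∩ Wendy: 09:10-12:15, 16:55-17:35.
Pita ∩ Wendy ∩ Aarav: 09:10-11:00, 16:55-17:15.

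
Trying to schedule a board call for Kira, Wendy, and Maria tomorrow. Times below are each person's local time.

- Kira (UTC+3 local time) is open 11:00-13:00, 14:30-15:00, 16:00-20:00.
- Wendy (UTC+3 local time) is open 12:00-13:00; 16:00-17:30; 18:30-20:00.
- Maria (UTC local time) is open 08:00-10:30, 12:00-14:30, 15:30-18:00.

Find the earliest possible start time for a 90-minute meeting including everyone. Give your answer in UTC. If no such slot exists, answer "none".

13:00

Kira in UTC: 08:00-10:00, 11:30-12:00, 13:00-17:00 (subtract 3h to convert from UTC+3).
Wendy in UTC: 09:00-10:00, 13:00-14:30, 15:30-17:00 (subtract 3h to convert from UTC+3).
Maria in UTC: 08:00-10:30, 12:00-14:30, 15:30-18:00.
Kira ∩ Wendy: 09:00-10:00, 13:00-14:30, 15:30-17:00.
Kira ∩ Wendy ∩ Maria: 09:00-10:00, 13:00-14:30, 15:30-17:00.
So the common availability across everyone is 09:00-10:00, 13:00-14:30, 15:30-17:00.
The first common window of at least 90 minutes is 13:00-14:30, so the earliest start is 13:00.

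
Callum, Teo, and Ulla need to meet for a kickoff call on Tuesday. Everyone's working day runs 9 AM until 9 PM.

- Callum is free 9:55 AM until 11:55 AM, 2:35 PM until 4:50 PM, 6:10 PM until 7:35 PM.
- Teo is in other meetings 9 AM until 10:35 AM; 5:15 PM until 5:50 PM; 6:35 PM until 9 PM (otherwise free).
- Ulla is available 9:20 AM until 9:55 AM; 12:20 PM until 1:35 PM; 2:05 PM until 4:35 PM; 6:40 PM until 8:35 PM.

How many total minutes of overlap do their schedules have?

120

Callum free: 09:55-11:55, 14:35-16:50, 18:10-19:35.
Teo free: 10:35-17:15, 17:50-18:35 (invert busy blocks within the working day).
Ulla free: 09:20-09:55, 12:20-13:35, 14:05-16:35, 18:40-20:35.
Callum ∩ Teo: 10:35-11:55, 14:35-16:50, 18:10-18:35.
Callum ∩ Teo ∩ Ulla: 14:35-16:35.
So the common availability across everyone is 14:35-16:35.
That's a single block of 120 minutes.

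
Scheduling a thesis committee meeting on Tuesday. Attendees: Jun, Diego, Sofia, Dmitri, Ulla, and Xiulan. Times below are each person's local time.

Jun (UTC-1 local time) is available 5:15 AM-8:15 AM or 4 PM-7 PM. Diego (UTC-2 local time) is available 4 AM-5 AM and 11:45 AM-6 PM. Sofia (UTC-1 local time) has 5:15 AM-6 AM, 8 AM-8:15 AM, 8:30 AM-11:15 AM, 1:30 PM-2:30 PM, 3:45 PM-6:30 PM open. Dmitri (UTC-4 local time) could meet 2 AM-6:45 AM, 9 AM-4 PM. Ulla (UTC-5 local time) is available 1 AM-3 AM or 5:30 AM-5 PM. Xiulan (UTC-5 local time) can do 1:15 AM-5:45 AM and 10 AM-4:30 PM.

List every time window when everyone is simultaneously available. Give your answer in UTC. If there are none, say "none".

Jun in UTC: 06:15-09:15, 17:00-20:00 (add 1h to convert from UTC-1).
Diego in UTC: 06:00-07:00, 13:45-20:00 (add 2h to convert from UTC-2).
Sofia in UTC: 06:15-07:00, 09:00-09:15, 09:30-12:15, 14:30-15:30, 16:45-19:30 (add 1h to convert from UTC-1).
Dmitri in UTC: 06:00-10:45, 13:00-20:00 (add 4h to convert from UTC-4).
Ulla in UTC: 06:00-08:00, 10:30-22:00 (add 5h to convert from UTC-5).
Xiulan in UTC: 06:15-10:45, 15:00-21:30 (add 5h to convert from UTC-5).
Jun ∩ Diego: 06:15-07:00, 17:00-20:00.
Jun ∩ Diego ∩ Sofia: 06:15-07:00, 17:00-19:30.
Jun ∩ Diego ∩ Sofia ∩ Dmitri: 06:15-07:00, 17:00-19:30.
Jun ∩ Diego ∩ Sofia ∩ Dmitri ∩ Ulla: 06:15-07:00, 17:00-19:30.
Jun ∩ Diego ∩ Sofia ∩ Dmitri ∩ Ulla ∩ Xiulan: 06:15-07:00, 17:00-19:30.

06:15-07:00, 17:00-19:30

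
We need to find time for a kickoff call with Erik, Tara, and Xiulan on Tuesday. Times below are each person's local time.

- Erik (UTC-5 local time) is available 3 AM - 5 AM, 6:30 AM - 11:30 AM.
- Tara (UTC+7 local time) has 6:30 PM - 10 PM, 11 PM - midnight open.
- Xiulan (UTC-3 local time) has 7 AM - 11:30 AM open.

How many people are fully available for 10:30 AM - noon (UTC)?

Erik in UTC: 08:00-10:00, 11:30-16:30 (add 5h to convert from UTC-5).
Tara in UTC: 11:30-15:00, 16:00-17:00 (subtract 7h to convert from UTC+7).
Xiulan in UTC: 10:00-14:30 (add 3h to convert from UTC-3).
Xiulan can make the full 10:30-12:00 slot — that's 1.

1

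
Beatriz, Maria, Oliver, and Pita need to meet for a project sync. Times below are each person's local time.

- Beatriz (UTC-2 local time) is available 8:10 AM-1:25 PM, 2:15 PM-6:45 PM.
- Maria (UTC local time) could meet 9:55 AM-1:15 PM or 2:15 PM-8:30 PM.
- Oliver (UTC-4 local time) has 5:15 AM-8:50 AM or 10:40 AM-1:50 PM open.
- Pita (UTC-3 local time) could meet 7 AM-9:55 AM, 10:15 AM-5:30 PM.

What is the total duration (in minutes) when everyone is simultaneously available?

300

Beatriz in UTC: 10:10-15:25, 16:15-20:45 (add 2h to convert from UTC-2).
Maria in UTC: 09:55-13:15, 14:15-20:30.
Oliver in UTC: 09:15-12:50, 14:40-17:50 (add 4h to convert from UTC-4).
Pita in UTC: 10:00-12:55, 13:15-20:30 (add 3h to convert from UTC-3).
Beatriz ∩ Maria: 10:10-13:15, 14:15-15:25, 16:15-20:30.
Beatriz ∩ Maria ∩ Oliver: 10:10-12:50, 14:40-15:25, 16:15-17:50.
Beatriz ∩ Maria ∩ Oliver ∩ Pita: 10:10-12:50, 14:40-15:25, 16:15-17:50.
Those are the intersection windows.
Summing the common windows: 160 + 45 + 95 = 300 minutes.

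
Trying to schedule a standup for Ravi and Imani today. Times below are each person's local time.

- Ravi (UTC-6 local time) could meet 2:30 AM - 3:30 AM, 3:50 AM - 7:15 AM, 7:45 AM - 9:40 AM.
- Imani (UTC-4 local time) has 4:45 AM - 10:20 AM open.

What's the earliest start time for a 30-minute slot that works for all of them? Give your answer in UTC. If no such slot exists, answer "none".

08:45

Ravi in UTC: 08:30-09:30, 09:50-13:15, 13:45-15:40 (add 6h to convert from UTC-6).
Imani in UTC: 08:45-14:20 (add 4h to convert from UTC-4).
Ravi ∩ Imani: 08:45-09:30, 09:50-13:15, 13:45-14:20.
The first common window of at least 30 minutes is 08:45-09:30, so the earliest start is 08:45.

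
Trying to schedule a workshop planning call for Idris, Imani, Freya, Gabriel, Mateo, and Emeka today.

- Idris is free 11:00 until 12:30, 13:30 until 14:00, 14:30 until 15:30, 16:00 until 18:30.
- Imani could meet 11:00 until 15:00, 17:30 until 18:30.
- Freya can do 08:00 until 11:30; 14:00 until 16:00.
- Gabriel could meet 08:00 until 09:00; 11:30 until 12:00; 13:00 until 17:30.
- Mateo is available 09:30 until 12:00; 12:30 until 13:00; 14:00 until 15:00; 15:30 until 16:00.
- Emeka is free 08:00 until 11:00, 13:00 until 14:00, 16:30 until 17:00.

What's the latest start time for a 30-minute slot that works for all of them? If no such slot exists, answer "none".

Idris ∩ Imani: 11:00-12:30, 13:30-14:00, 14:30-15:00, 17:30-18:30.
Idris ∩ Imani ∩ Freya: 11:00-11:30, 14:30-15:00.
Idris ∩ Imani ∩ Freya ∩ Gabriel: 14:30-15:00.
Idris ∩ Imani ∩ Freya ∩ Gabriel ∩ Mateo: 14:30-15:00.
Idris ∩ Imani ∩ Freya ∩ Gabriel ∩ Mateo ∩ Emeka: ∅.
There is no time when everyone is free.
No common window is at least 30 minutes long.

none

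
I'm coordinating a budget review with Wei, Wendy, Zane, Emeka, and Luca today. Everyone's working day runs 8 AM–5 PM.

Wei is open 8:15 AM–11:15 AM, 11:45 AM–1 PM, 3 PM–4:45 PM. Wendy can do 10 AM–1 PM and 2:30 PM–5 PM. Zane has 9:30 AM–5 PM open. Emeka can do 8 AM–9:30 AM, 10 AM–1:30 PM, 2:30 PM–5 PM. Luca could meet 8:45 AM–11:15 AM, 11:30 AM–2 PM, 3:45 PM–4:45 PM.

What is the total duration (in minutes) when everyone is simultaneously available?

210

Wei ∩ Wendy: 10:00-11:15, 11:45-13:00, 15:00-16:45.
Wei ∩ Wendy ∩ Zane: 10:00-11:15, 11:45-13:00, 15:00-16:45.
Wei ∩ Wendy ∩ Zane ∩ Emeka: 10:00-11:15, 11:45-13:00, 15:00-16:45.
Wei ∩ Wendy ∩ Zane ∩ Emeka ∩ Luca: 10:00-11:15, 11:45-13:00, 15:45-16:45.
Summing the common windows: 75 + 75 + 60 = 210 minutes.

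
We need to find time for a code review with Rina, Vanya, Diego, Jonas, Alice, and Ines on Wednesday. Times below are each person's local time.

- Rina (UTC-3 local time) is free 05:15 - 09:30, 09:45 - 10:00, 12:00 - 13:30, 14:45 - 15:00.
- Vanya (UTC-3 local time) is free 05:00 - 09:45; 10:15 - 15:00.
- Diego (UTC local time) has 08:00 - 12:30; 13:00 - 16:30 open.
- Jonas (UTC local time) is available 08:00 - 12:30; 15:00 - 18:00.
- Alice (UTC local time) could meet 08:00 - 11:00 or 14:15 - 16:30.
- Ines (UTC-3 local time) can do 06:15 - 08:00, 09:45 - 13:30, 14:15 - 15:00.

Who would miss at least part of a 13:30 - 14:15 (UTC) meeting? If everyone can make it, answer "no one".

Alice, Jonas, Rina

Rina in UTC: 08:15-12:30, 12:45-13:00, 15:00-16:30, 17:45-18:00 (add 3h to convert from UTC-3).
Vanya in UTC: 08:00-12:45, 13:15-18:00 (add 3h to convert from UTC-3).
Diego in UTC: 08:00-12:30, 13:00-16:30.
Jonas in UTC: 08:00-12:30, 15:00-18:00.
Alice in UTC: 08:00-11:00, 14:15-16:30.
Ines in UTC: 09:15-11:00, 12:45-16:30, 17:15-18:00 (add 3h to convert from UTC-3).
Rina: not fully free for 13:30-14:15. Vanya: free for 13:30-14:15. Diego: free for 13:30-14:15. Jonas: not fully free for 13:30-14:15. Alice: not fully free for 13:30-14:15. Ines: free for 13:30-14:15.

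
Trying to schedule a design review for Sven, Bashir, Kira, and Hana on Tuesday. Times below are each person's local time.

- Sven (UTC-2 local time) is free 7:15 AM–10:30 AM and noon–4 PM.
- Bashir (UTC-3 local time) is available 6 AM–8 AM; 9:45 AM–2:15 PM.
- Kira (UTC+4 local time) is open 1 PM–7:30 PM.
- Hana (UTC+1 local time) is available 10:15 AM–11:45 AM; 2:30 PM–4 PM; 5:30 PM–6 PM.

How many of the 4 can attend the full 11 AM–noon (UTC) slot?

2

Sven in UTC: 09:15-12:30, 14:00-18:00 (add 2h to convert from UTC-2).
Bashir in UTC: 09:00-11:00, 12:45-17:15 (add 3h to convert from UTC-3).
Kira in UTC: 09:00-15:30 (subtract 4h to convert from UTC+4).
Hana in UTC: 09:15-10:45, 13:30-15:00, 16:30-17:00 (subtract 1h to convert from UTC+1).
Sven and Kira can make the full 11:00-12:00 slot — that's 2.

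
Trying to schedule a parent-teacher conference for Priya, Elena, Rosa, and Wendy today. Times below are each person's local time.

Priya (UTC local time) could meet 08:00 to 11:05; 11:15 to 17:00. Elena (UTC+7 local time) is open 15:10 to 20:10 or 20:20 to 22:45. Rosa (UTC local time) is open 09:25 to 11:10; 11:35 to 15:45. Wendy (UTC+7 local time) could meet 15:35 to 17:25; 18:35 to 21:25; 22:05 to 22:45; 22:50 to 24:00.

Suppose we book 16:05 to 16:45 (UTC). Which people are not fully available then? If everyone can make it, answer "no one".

Priya in UTC: 08:00-11:05, 11:15-17:00.
Elena in UTC: 08:10-13:10, 13:20-15:45 (subtract 7h to convert from UTC+7).
Rosa in UTC: 09:25-11:10, 11:35-15:45.
Wendy in UTC: 08:35-10:25, 11:35-14:25, 15:05-15:45, 15:50-17:00 (subtract 7h to convert from UTC+7).
Priya: free for 16:05-16:45. Elena: not fully free for 16:05-16:45. Rosa: not fully free for 16:05-16:45. Wendy: free for 16:05-16:45.

Elena, Rosa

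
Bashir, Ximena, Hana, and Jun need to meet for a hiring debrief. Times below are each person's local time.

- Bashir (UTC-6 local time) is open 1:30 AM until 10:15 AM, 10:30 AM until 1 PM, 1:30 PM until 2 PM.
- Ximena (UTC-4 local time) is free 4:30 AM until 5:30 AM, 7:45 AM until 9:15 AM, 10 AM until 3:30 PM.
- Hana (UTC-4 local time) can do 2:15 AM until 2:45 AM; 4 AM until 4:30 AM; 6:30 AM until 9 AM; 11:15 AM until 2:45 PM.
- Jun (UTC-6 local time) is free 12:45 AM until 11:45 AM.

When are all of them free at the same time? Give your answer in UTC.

11:45-13:00, 15:15-16:15, 16:30-17:45

Bashir in UTC: 07:30-16:15, 16:30-19:00, 19:30-20:00 (add 6h to convert from UTC-6).
Ximena in UTC: 08:30-09:30, 11:45-13:15, 14:00-19:30 (add 4h to convert from UTC-4).
Hana in UTC: 06:15-06:45, 08:00-08:30, 10:30-13:00, 15:15-18:45 (add 4h to convert from UTC-4).
Jun in UTC: 06:45-17:45 (add 6h to convert from UTC-6).
Bashir ∩ Ximena: 08:30-09:30, 11:45-13:15, 14:00-16:15, 16:30-19:00.
Bashir ∩ Ximena ∩ Hana: 11:45-13:00, 15:15-16:15, 16:30-18:45.
Bashir ∩ Ximena ∩ Hana ∩ Jun: 11:45-13:00, 15:15-16:15, 16:30-17:45.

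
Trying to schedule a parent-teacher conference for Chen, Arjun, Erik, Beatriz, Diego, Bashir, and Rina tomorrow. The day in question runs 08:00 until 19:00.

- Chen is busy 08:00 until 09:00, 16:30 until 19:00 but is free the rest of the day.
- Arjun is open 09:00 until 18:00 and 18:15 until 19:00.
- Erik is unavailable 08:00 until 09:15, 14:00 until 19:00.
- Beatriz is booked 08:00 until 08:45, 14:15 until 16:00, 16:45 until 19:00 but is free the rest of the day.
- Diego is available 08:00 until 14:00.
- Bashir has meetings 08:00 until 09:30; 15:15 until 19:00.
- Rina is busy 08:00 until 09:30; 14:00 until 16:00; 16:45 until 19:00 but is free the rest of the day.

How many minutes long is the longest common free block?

270

Chen free: 09:00-16:30 (invert busy blocks within the working day).
Arjun free: 09:00-18:00, 18:15-19:00.
Erik free: 09:15-14:00 (invert busy blocks within the working day).
Beatriz free: 08:45-14:15, 16:00-16:45 (invert busy blocks within the working day).
Diego free: 08:00-14:00.
Bashir free: 09:30-15:15 (invert busy blocks within the working day).
Rina free: 09:30-14:00, 16:00-16:45 (invert busy blocks within the working day).
Chen ∩ Arjun: 09:00-16:30.
Chen ∩ Arjun ∩ Erik: 09:15-14:00.
Chen ∩ Arjun ∩ Erik ∩ Beatriz: 09:15-14:00.
Chen ∩ Arjun ∩ Erik ∩ Beatriz ∩ Diego: 09:15-14:00.
Chen ∩ Arjun ∩ Erik ∩ Beatriz ∩ Diego ∩ Bashir: 09:30-14:00.
Chen ∩ Arjun ∩ Erik ∩ Beatriz ∩ Diego ∩ Bashir ∩ Rina: 09:30-14:00.
The longest is 09:30-14:00 at 270 minutes.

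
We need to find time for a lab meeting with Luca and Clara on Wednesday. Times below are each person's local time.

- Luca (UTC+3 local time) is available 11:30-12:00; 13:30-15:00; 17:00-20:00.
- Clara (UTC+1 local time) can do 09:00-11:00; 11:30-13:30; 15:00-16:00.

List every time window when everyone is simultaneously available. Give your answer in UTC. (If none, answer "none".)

Luca in UTC: 08:30-09:00, 10:30-12:00, 14:00-17:00 (subtract 3h to convert from UTC+3).
Clara in UTC: 08:00-10:00, 10:30-12:30, 14:00-15:00 (subtract 1h to convert from UTC+1).
Luca ∩ Clara: 08:30-09:00, 10:30-12:00, 14:00-15:00.
Those are the intersection windows.

08:30-09:00, 10:30-12:00, 14:00-15:00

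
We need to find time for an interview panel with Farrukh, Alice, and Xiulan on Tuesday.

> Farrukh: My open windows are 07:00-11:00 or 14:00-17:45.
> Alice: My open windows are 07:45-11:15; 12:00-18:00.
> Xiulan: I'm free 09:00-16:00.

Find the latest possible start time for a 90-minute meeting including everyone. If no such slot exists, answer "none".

14:30

Farrukh ∩ Alice: 07:45-11:00, 14:00-17:45.
Farrukh ∩ Alice ∩ Xiulan: 09:00-11:00, 14:00-16:00.
So the common availability across everyone is 09:00-11:00, 14:00-16:00.
The last common window of at least 90 minutes is 14:00-16:00; a 90-minute meeting can start as late as 14:30 and still end by 16:00.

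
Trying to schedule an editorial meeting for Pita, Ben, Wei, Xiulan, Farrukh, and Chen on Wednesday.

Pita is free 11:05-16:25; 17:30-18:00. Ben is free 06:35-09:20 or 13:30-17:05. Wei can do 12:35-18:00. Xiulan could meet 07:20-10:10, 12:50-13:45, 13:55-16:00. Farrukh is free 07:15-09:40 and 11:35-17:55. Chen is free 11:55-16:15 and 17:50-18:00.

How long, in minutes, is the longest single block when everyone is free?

125

Pita ∩ Ben: 13:30-16:25.
Pita ∩ Ben ∩ Wei: 13:30-16:25.
Pita ∩ Ben ∩ Wei ∩ Xiulan: 13:30-13:45, 13:55-16:00.
Pita ∩ Ben ∩ Wei ∩ Xiulan ∩ Farrukh: 13:30-13:45, 13:55-16:00.
Pita ∩ Ben ∩ Wei ∩ Xiulan ∩ Farrukh ∩ Chen: 13:30-13:45, 13:55-16:00.
The longest is 13:55-16:00 at 125 minutes.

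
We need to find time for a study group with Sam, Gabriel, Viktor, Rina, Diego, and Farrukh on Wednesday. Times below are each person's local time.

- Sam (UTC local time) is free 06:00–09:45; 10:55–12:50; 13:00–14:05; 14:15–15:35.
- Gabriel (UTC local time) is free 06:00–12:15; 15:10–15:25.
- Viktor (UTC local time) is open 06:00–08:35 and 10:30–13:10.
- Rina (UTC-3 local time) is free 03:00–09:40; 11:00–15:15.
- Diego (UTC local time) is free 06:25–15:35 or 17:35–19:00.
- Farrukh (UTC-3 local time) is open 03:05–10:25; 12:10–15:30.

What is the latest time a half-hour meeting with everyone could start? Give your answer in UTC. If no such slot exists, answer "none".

11:45

Sam in UTC: 06:00-09:45, 10:55-12:50, 13:00-14:05, 14:15-15:35.
Gabriel in UTC: 06:00-12:15, 15:10-15:25.
Viktor in UTC: 06:00-08:35, 10:30-13:10.
Rina in UTC: 06:00-12:40, 14:00-18:15 (add 3h to convert from UTC-3).
Diego in UTC: 06:25-15:35, 17:35-19:00.
Farrukh in UTC: 06:05-13:25, 15:10-18:30 (add 3h to convert from UTC-3).
Sam ∩ Gabriel: 06:00-09:45, 10:55-12:15, 15:10-15:25.
Sam ∩ Gabriel ∩ Viktor: 06:00-08:35, 10:55-12:15.
Sam ∩ Gabriel ∩ Viktor ∩ Rina: 06:00-08:35, 10:55-12:15.
Sam ∩ Gabriel ∩ Viktor ∩ Rina ∩ Diego: 06:25-08:35, 10:55-12:15.
Sam ∩ Gabriel ∩ Viktor ∩ Rina ∩ Diego ∩ Farrukh: 06:25-08:35, 10:55-12:15.
The last common window of at least 30 minutes is 10:55-12:15; a 30-minute meeting can start as late as 11:45 and still end by 12:15.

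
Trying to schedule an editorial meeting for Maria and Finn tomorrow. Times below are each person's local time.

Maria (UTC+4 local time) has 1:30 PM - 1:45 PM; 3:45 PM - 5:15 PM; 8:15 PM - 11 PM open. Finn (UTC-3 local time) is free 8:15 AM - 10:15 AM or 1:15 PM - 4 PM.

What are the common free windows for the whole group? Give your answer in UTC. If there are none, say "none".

11:45-13:15, 16:15-19:00

Maria in UTC: 09:30-09:45, 11:45-13:15, 16:15-19:00 (subtract 4h to convert from UTC+4).
Finn in UTC: 11:15-13:15, 16:15-19:00 (add 3h to convert from UTC-3).
Maria ∩ Finn: 11:45-13:15, 16:15-19:00.
Those are the intersection windows.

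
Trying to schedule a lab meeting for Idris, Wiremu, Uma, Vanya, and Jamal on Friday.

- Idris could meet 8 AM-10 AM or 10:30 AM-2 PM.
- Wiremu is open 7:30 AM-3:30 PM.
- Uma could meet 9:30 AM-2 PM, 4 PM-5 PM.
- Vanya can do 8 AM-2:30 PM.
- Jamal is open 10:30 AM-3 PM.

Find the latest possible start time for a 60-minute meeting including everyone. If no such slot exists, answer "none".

Idris ∩ Wiremu: 08:00-10:00, 10:30-14:00.
Idris ∩ Wiremu ∩ Uma: 09:30-10:00, 10:30-14:00.
Idris ∩ Wiremu ∩ Uma ∩ Vanya: 09:30-10:00, 10:30-14:00.
Idris ∩ Wiremu ∩ Uma ∩ Vanya ∩ Jamal: 10:30-14:00.
So the common availability across everyone is 10:30-14:00.
The last common window of at least 60 minutes is 10:30-14:00; a 60-minute meeting can start as late as 13:00 and still end by 14:00.

13:00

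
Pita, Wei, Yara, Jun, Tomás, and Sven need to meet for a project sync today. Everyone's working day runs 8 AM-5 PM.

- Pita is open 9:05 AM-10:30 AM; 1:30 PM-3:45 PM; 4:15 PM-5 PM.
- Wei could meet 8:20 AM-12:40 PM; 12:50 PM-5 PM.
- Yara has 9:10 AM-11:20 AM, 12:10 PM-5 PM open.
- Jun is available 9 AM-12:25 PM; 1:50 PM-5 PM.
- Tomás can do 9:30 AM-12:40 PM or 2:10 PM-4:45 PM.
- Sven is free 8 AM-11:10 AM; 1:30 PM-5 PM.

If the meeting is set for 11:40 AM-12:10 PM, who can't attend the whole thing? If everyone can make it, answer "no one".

Pita, Sven, Yara

Pita: not fully free for 11:40-12:10. Wei: free for 11:40-12:10. Yara: not fully free for 11:40-12:10. Jun: free for 11:40-12:10. Tomás: free for 11:40-12:10. Sven: not fully free for 11:40-12:10.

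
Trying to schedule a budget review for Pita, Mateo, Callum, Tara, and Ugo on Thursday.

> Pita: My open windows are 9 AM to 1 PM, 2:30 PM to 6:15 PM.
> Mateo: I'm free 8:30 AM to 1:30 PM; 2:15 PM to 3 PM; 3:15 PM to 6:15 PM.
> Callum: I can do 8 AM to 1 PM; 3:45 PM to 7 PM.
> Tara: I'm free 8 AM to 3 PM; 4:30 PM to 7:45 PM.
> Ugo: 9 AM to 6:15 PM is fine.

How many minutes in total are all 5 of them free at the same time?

Pita ∩ Mateo: 09:00-13:00, 14:30-15:00, 15:15-18:15.
Pita ∩ Mateo ∩ Callum: 09:00-13:00, 15:45-18:15.
Pita ∩ Mateo ∩ Callum ∩ Tara: 09:00-13:00, 16:30-18:15.
Pita ∩ Mateo ∩ Callum ∩ Tara ∩ Ugo: 09:00-13:00, 16:30-18:15.
Summing the common windows: 240 + 105 = 345 minutes.

345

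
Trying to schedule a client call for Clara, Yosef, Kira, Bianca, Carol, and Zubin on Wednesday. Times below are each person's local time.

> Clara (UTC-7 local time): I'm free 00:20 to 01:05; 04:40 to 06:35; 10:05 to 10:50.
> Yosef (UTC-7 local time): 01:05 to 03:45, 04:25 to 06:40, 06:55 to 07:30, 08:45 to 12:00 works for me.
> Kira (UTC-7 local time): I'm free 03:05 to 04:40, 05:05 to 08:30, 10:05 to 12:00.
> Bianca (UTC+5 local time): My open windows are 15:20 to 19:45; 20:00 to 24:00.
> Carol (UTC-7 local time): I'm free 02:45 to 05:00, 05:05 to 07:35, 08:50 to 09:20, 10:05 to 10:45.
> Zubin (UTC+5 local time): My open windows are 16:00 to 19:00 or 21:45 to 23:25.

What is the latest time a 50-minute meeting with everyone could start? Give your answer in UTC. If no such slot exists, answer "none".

12:45

Clara in UTC: 07:20-08:05, 11:40-13:35, 17:05-17:50 (add 7h to convert from UTC-7).
Yosef in UTC: 08:05-10:45, 11:25-13:40, 13:55-14:30, 15:45-19:00 (add 7h to convert from UTC-7).
Kira in UTC: 10:05-11:40, 12:05-15:30, 17:05-19:00 (add 7h to convert from UTC-7).
Bianca in UTC: 10:20-14:45, 15:00-19:00 (subtract 5h to convert from UTC+5).
Carol in UTC: 09:45-12:00, 12:05-14:35, 15:50-16:20, 17:05-17:45 (add 7h to convert from UTC-7).
Zubin in UTC: 11:00-14:00, 16:45-18:25 (subtract 5h to convert from UTC+5).
Clara ∩ Yosef: 11:40-13:35, 17:05-17:50.
Clara ∩ Yosef ∩ Kira: 12:05-13:35, 17:05-17:50.
Clara ∩ Yosef ∩ Kira ∩ Bianca: 12:05-13:35, 17:05-17:50.
Clara ∩ Yosef ∩ Kira ∩ Bianca ∩ Carol: 12:05-13:35, 17:05-17:45.
Clara ∩ Yosef ∩ Kira ∩ Bianca ∩ Carol ∩ Zubin: 12:05-13:35, 17:05-17:45.
Those are the intersection windows.
The last common window of at least 50 minutes is 12:05-13:35; a 50-minute meeting can start as late as 12:45 and still end by 13:35.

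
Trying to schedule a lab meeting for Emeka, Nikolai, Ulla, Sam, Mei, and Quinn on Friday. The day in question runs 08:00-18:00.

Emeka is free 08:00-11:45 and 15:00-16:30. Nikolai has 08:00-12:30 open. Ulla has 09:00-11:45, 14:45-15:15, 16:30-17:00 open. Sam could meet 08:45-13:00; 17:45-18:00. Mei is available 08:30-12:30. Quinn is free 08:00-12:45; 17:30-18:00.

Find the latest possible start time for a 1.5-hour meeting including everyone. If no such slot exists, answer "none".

Emeka ∩ Nikolai: 08:00-11:45.
Emeka ∩ Nikolai ∩ Ulla: 09:00-11:45.
Emeka ∩ Nikolai ∩ Ulla ∩ Sam: 09:00-11:45.
Emeka ∩ Nikolai ∩ Ulla ∩ Sam ∩ Mei: 09:00-11:45.
Emeka ∩ Nikolai ∩ Ulla ∩ Sam ∩ Mei ∩ Quinn: 09:00-11:45.
The last common window of at least 90 minutes is 09:00-11:45; a 90-minute meeting can start as late as 10:15 and still end by 11:45.

10:15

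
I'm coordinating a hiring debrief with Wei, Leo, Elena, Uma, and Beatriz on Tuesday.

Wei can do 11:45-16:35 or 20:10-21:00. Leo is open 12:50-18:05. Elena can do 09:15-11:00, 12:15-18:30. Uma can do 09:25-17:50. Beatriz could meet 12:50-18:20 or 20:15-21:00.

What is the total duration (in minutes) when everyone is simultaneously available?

Wei ∩ Leo: 12:50-16:35.
Wei ∩ Leo ∩ Elena: 12:50-16:35.
Wei ∩ Leo ∩ Elena ∩ Uma: 12:50-16:35.
Wei ∩ Leo ∩ Elena ∩ Uma ∩ Beatriz: 12:50-16:35.
That's a single block of 225 minutes.

225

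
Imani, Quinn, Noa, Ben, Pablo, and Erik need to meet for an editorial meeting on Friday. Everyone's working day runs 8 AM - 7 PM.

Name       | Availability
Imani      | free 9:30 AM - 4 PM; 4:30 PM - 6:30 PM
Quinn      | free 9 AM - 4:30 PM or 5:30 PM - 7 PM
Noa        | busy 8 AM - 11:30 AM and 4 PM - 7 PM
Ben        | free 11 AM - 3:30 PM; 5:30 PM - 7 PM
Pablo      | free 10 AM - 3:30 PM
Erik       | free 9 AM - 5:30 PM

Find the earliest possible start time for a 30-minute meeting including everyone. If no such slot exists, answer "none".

Imani free: 09:30-16:00, 16:30-18:30.
Quinn free: 09:00-16:30, 17:30-19:00.
Noa free: 11:30-16:00 (invert busy blocks within the working day).
Ben free: 11:00-15:30, 17:30-19:00.
Pablo free: 10:00-15:30.
Erik free: 09:00-17:30.
Imani ∩ Quinn: 09:30-16:00, 17:30-18:30.
Imani ∩ Quinn ∩ Noa: 11:30-16:00.
Imani ∩ Quinn ∩ Noa ∩ Ben: 11:30-15:30.
Imani ∩ Quinn ∩ Noa ∩ Ben ∩ Pablo: 11:30-15:30.
Imani ∩ Quinn ∩ Noa ∩ Ben ∩ Pablo ∩ Erik: 11:30-15:30.
The first common window of at least 30 minutes is 11:30-15:30, so the earliest start is 11:30.

11:30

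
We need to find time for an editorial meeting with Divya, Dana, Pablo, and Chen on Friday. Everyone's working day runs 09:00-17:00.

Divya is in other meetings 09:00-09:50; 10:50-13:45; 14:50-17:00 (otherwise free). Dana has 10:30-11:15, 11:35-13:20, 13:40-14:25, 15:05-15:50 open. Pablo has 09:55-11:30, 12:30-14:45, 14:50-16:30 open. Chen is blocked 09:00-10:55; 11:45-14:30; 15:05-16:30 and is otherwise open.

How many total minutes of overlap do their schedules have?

Divya free: 09:50-10:50, 13:45-14:50 (invert busy blocks within the working day).
Dana free: 10:30-11:15, 11:35-13:20, 13:40-14:25, 15:05-15:50.
Pablo free: 09:55-11:30, 12:30-14:45, 14:50-16:30.
Chen free: 10:55-11:45, 14:30-15:05, 16:30-17:00 (invert busy blocks within the working day).
Divya ∩ Dana: 10:30-10:50, 13:45-14:25.
Divya ∩ Dana ∩ Pablo: 10:30-10:50, 13:45-14:25.
Divya ∩ Dana ∩ Pablo ∩ Chen: ∅.
There is no time when everyone is free.
There is no common window, so the total is 0 minutes.

0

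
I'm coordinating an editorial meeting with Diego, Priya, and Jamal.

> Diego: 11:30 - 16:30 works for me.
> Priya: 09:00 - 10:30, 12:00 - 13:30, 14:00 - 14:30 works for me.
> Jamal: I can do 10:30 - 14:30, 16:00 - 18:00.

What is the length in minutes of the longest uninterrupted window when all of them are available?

Diego ∩ Priya: 12:00-13:30, 14:00-14:30.
Diego ∩ Priya ∩ Jamal: 12:00-13:30, 14:00-14:30.
The longest is 12:00-13:30 at 90 minutes.

90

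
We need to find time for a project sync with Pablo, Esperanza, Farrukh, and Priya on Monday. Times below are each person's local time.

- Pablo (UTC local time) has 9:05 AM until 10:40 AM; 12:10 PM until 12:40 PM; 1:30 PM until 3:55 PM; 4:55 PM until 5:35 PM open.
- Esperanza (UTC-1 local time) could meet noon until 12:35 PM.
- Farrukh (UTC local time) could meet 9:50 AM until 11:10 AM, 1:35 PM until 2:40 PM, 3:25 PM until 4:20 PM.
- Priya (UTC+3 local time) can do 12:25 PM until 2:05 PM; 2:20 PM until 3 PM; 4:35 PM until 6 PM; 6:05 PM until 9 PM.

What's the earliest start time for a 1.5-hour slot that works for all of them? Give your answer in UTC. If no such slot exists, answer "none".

Pablo in UTC: 09:05-10:40, 12:10-12:40, 13:30-15:55, 16:55-17:35.
Esperanza in UTC: 13:00-13:35 (add 1h to convert from UTC-1).
Farrukh in UTC: 09:50-11:10, 13:35-14:40, 15:25-16:20.
Priya in UTC: 09:25-11:05, 11:20-12:00, 13:35-15:00, 15:05-18:00 (subtract 3h to convert from UTC+3).
Pablo ∩ Esperanza: 13:30-13:35.
Pablo ∩ Esperanza ∩ Farrukh: ∅.
Pablo ∩ Esperanza ∩ Farrukh ∩ Priya: ∅.
There is no time when everyone is free.
No common window is at least 90 minutes long.

none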